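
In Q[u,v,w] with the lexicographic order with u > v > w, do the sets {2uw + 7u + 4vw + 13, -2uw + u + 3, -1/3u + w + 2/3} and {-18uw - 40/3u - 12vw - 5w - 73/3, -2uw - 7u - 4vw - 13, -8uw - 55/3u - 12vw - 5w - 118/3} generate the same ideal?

Two ideals are equal iff their reduced Gröbner bases coincide (the reduced basis is unique for a fixed ordering).
Buchberger on the first generating set:
f_1 = 2uw + 7u + 4vw + 13, LT = uw.
f_2 = -2uw + u + 3, LT = uw.
f_3 = -1/3u + w + 2/3, LT = u.

S(f_1,f_2): lcm = uw. S = 4u + 2vw + 8.
  leading term u: subtract (-12)·f_3 from 4u + 2vw + 8 → 2vw + 12w + 16
  leading term vw: no divisor's leading term divides it; move 2vw to the remainder.
  leading term w: no divisor's leading term divides it; move 12w to the remainder.
  leading term 1: no divisor's leading term divides it; move 16 to the remainder.
  remainder 2vw + 12w + 16 ≠ 0; add g_4 = 2vw + 12w + 16 to the basis.

S(f_1,f_3): lcm = uw. S = 7/2u + 2vw + 3w^2 + 2w + 13/2.
  leading term u: subtract (-21/2)·f_3 from 7/2u + 2vw + 3w^2 + 2w + 13/2 → 2vw + 3w^2 + 25/2w + 27/2
  leading term vw: subtract (1)·g_4 from 2vw + 3w^2 + 25/2w + 27/2 → 3w^2 + 1/2w - 5/2
  leading term w^2: no divisor's leading term divides it; move 3w^2 to the remainder.
  leading term w: no divisor's leading term divides it; move 1/2w to the remainder.
  leading term 1: no divisor's leading term divides it; move -5/2 to the remainder.
  remainder 3w^2 + 1/2w - 5/2 ≠ 0; add g_5 = 3w^2 + 1/2w - 5/2 to the basis.

S(f_1,g_4): lcm = uvw. S = 7/2uv - 6uw - 8u + 2v^2w + 13/2v.
  leading term uv: subtract (-21/2v)·f_3 from 7/2uv - 6uw - 8u + 2v^2w + 13/2v → -6uw - 8u + 2v^2w + 21/2vw + 27/2v
  leading term uw: subtract (-3)·f_1 from -6uw - 8u + 2v^2w + 21/2vw + 27/2v → 13u + 2v^2w + 45/2vw + 27/2v + 39
  leading term u: subtract (-39)·f_3 from 13u + 2v^2w + 45/2vw + 27/2v + 39 → 2v^2w + 45/2vw + 27/2v + 39w + 65
  leading term v^2w: subtract (v)·g_4 from 2v^2w + 45/2vw + 27/2v + 39w + 65 → 21/2vw - 5/2v + 39w + 65
  leading term vw: subtract (21/4)·g_4 from 21/2vw - 5/2v + 39w + 65 → -5/2v - 24w - 19
  leading term v: no divisor's leading term divides it; move -5/2v to the remainder.
  leading term w: no divisor's leading term divides it; move -24w to the remainder.
  leading term 1: no divisor's leading term divides it; move -19 to the remainder.
  remainder -5/2v - 24w - 19 ≠ 0; add g_6 = -5/2v - 24w - 19 to the basis.

The other S-polynomials (S(f_2,f_3), S(f_2,g_4), S(f_3,g_4), S(f_1,g_5), S(f_2,g_5), S(f_3,g_5), S(g_4,g_5), S(f_1,g_6), S(f_2,g_6), S(f_3,g_6), S(g_4,g_6), S(g_5,g_6)) all reduce to 0 modulo the current basis, so we have a Gröbner basis.
Inter-reduce: drop elements whose leading term is divisible by another's, tail-reduce, and make monic.
Reduced Gröbner basis: {u - 3w - 2, v + 48/5w + 38/5, w^2 + 1/6w - 5/6}.

Buchberger on the second generating set:
h_1 = -18uw - 40/3u - 12vw - 5w - 73/3, LT = uw.
h_2 = -2uw - 7u - 4vw - 13, LT = uw.
h_3 = -8uw - 55/3u - 12vw - 5w - 118/3, LT = uw.

S(h_1,h_2): lcm = uw. S = -149/54u - 4/3vw + 5/18w - 139/27.
  leading term u: no divisor's leading term divides it; move -149/54u to the remainder.
  leading term vw: no divisor's leading term divides it; move -4/3vw to the remainder.
  leading term w: no divisor's leading term divides it; move 5/18w to the remainder.
  leading term 1: no divisor's leading term divides it; move -139/27 to the remainder.
  remainder -149/54u - 4/3vw + 5/18w - 139/27 ≠ 0; add k_4 = -149/54u - 4/3vw + 5/18w - 139/27 to the basis.

S(h_1,h_3): lcm = uw. S = -335/216u - 5/6vw - 25/72w - 385/108.
  leading term u: subtract (335/596)·k_4 from -335/216u - 5/6vw - 25/72w - 385/108 → -25/298vw - 75/149w - 100/149
  leading term vw: no divisor's leading term divides it; move -25/298vw to the remainder.
  leading term w: no divisor's leading term divides it; move -75/149w to the remainder.
  leading term 1: no divisor's leading term divides it; move -100/149 to the remainder.
  remainder -25/298vw - 75/149w - 100/149 ≠ 0; add k_5 = -25/298vw - 75/149w - 100/149 to the basis.

S(h_1,k_4): lcm = uw. S = 20/27u - 72/149vw^2 + 2/3vw + 15/149w^2 - 4259/2682w + 73/54.
  leading term u: subtract (-40/149)·k_4 from 20/27u - 72/149vw^2 + 2/3vw + 15/149w^2 - 4259/2682w + 73/54 → -72/149vw^2 + 46/149vw + 15/149w^2 - 451/298w - 9/298
  leading term vw^2: subtract (144/25w)·k_5 from -72/149vw^2 + 46/149vw + 15/149w^2 - 451/298w - 9/298 → 46/149vw + 3w^2 + 701/298w - 9/298
  leading term vw: subtract (-92/25)·k_5 from 46/149vw + 3w^2 + 701/298w - 9/298 → 3w^2 + 1/2w - 5/2
  leading term w^2: no divisor's leading term divides it; move 3w^2 to the remainder.
  leading term w: no divisor's leading term divides it; move 1/2w to the remainder.
  leading term 1: no divisor's leading term divides it; move -5/2 to the remainder.
  remainder 3w^2 + 1/2w - 5/2 ≠ 0; add k_6 = 3w^2 + 1/2w - 5/2 to the basis.

S(h_1,k_5): lcm = uvw. S = 20/27uv - 6uw - 8u + 2/3v^2w + 5/18vw + 73/54v.
  leading term uv: subtract (-40/149v)·k_4 from 20/27uv - 6uw - 8u + 2/3v^2w + 5/18vw + 73/54v → -6uw - 8u + 46/149v^2w + 105/298vw - 9/298v
  leading term uw: subtract (1/3)·h_1 from -6uw - 8u + 46/149v^2w + 105/298vw - 9/298v → -32/9u + 46/149v^2w + 1297/298vw - 9/298v + 5/3w + 73/9
  leading term u: subtract (192/149)·k_4 from -32/9u + 46/149v^2w + 1297/298vw - 9/298v + 5/3w + 73/9 → 46/149v^2w + 1809/298vw - 9/298v + 195/149w + 2197/149
  leading term v^2w: subtract (-92/25v)·k_5 from 46/149v^2w + 1809/298vw - 9/298v + 195/149w + 2197/149 → 1257/298vw - 5/2v + 195/149w + 2197/149
  leading term vw: subtract (-1257/25)·k_5 from 1257/298vw - 5/2v + 195/149w + 2197/149 → -5/2v - 24w - 19
  leading term v: no divisor's leading term divides it; move -5/2v to the remainder.
  leading term w: no divisor's leading term divides it; move -24w to the remainder.
  leading term 1: no divisor's leading term divides it; move -19 to the remainder.
  remainder -5/2v - 24w - 19 ≠ 0; add k_7 = -5/2v - 24w - 19 to the basis.

The other S-polynomials (S(h_2,h_3), S(h_2,k_4), S(h_3,k_4), S(h_2,k_5), S(h_3,k_5), S(k_4,k_5), S(h_1,k_6), S(h_2,k_6), S(h_3,k_6), S(k_4,k_6), S(k_5,k_6), S(h_1,k_7), S(h_2,k_7), S(h_3,k_7), S(k_4,k_7), S(k_5,k_7), S(k_6,k_7)) all reduce to 0 modulo the current basis, so we have a Gröbner basis.
Inter-reduce: drop elements whose leading term is divisible by another's, tail-reduce, and make monic.
Reduced Gröbner basis: {u - 3w - 2, v + 48/5w + 38/5, w^2 + 1/6w - 5/6}.

Same reduced basis, so the two generating sets span the same ideal.
The choice of monomial ordering does not affect the verdict — as long as both bases are computed under the same ordering, their equality decides ideal equality.

Yes, the ideals are equal.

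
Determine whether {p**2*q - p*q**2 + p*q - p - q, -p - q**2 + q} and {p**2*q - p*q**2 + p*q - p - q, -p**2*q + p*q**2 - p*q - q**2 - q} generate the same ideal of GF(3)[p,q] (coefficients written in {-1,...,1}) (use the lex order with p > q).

For a fixed monomial order, each ideal has a unique reduced Gröbner basis; comparing bases decides equality.
Buchberger on the first generating set:
f_1 = p**2*q - p*q**2 + p*q - p - q, LT = p**2*q.
f_2 = -p - q**2 + q, LT = p.

S(f_1,f_2): lcm = p**2*q. S = -p*q**3 + p*q - p - q.
  reduce S modulo (f_1, f_2):
  remainder q**5 - q**4 - q**3 - q**2 + q ≠ 0; add g_3 = q**5 - q**4 - q**3 - q**2 + q to the basis.

The other S-polynomials (S(f_1,g_3), S(f_2,g_3)) all reduce to 0 modulo the current basis, so we have a Gröbner basis.
Inter-reduce: drop elements whose leading term is divisible by another's, tail-reduce, and make monic.
Reduced Gröbner basis: {p + q**2 - q, q**5 - q**4 - q**3 - q**2 + q}.

Buchberger on the second generating set:
h_1 = p**2*q - p*q**2 + p*q - p - q, LT = p**2*q.
h_2 = -p**2*q + p*q**2 - p*q - q**2 - q, LT = p**2*q.

S(h_1,h_2): lcm = p**2*q. S = -p - q**2 + q.
  reduce S modulo (h_1, h_2):
  remainder -p - q**2 + q ≠ 0; add k_3 = -p - q**2 + q to the basis.

S(h_1,k_3): lcm = p**2*q. S = -p*q**3 + p*q - p - q.
  reduce S modulo (h_1, h_2, k_3):
  remainder q**5 - q**4 - q**3 - q**2 + q ≠ 0; add k_4 = q**5 - q**4 - q**3 - q**2 + q to the basis.

The other S-polynomials (S(h_2,k_3), S(h_1,k_4), S(h_2,k_4), S(k_3,k_4)) all reduce to 0 modulo the current basis, so we have a Gröbner basis.
Inter-reduce: drop elements whose leading term is divisible by another's, tail-reduce, and make monic.
Reduced Gröbner basis: {p + q**2 - q, q**5 - q**4 - q**3 - q**2 + q}.

These coincide, so the ideals are equal.

Yes, the ideals are equal.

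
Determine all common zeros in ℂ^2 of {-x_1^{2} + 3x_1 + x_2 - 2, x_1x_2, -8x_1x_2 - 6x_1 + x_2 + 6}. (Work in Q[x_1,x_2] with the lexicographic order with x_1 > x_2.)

Compute a lex Gröbner basis by Buchberger's algorithm.
f_1 = -x_1^{2} + 3x_1 + x_2 - 2, LT = x_1^{2}.
f_2 = x_1x_2, LT = x_1x_2.
f_3 = -8x_1x_2 - 6x_1 + x_2 + 6, LT = x_1x_2.

S(f_1,f_2): lcm = x_1^{2}x_2. S = -3x_1x_2 - x_2^{2} + 2x_2.
  leading term x_1x_2: subtract (-3)·f_2 from -3x_1x_2 - x_2^{2} + 2x_2 → -x_2^{2} + 2x_2
  leading term x_2^{2}: no divisor's leading term divides it; move -x_2^{2} to the remainder.
  leading term x_2: no divisor's leading term divides it; move 2x_2 to the remainder.
  remainder -x_2^{2} + 2x_2 ≠ 0; add h_4 = -x_2^{2} + 2x_2 to the basis.

S(f_1,f_3): lcm = x_1^{2}x_2. S = -\tfrac{3}{4}x_1^{2} - \tfrac{23}{8}x_1x_2 + \tfrac{3}{4}x_1 - x_2^{2} + 2x_2.
  leading term x_1^{2}: subtract (\tfrac{3}{4})·f_1 from -\tfrac{3}{4}x_1^{2} - \tfrac{23}{8}x_1x_2 + \tfrac{3}{4}x_1 - x_2^{2} + 2x_2 → -\tfrac{23}{8}x_1x_2 - \tfrac{3}{2}x_1 - x_2^{2} + \tfrac{5}{4}x_2 + \tfrac{3}{2}
  leading term x_1x_2: subtract (-\tfrac{23}{8})·f_2 from -\tfrac{23}{8}x_1x_2 - \tfrac{3}{2}x_1 - x_2^{2} + \tfrac{5}{4}x_2 + \tfrac{3}{2} → -\tfrac{3}{2}x_1 - x_2^{2} + \tfrac{5}{4}x_2 + \tfrac{3}{2}
  leading term x_1: no divisor's leading term divides it; move -\tfrac{3}{2}x_1 to the remainder.
  leading term x_2^{2}: subtract (1)·h_4 from -x_2^{2} + \tfrac{5}{4}x_2 + \tfrac{3}{2} → -\tfrac{3}{4}x_2 + \tfrac{3}{2}
  leading term x_2: no divisor's leading term divides it; move -\tfrac{3}{4}x_2 to the remainder.
  leading term 1: no divisor's leading term divides it; move \tfrac{3}{2} to the remainder.
  remainder -\tfrac{3}{2}x_1 - \tfrac{3}{4}x_2 + \tfrac{3}{2} ≠ 0; add h_5 = -\tfrac{3}{2}x_1 - \tfrac{3}{4}x_2 + \tfrac{3}{2} to the basis.

S(f_2,f_3): lcm = x_1x_2. S = -\tfrac{3}{4}x_1 + \tfrac{1}{8}x_2 + \tfrac{3}{4}.
  leading term x_1: subtract (\tfrac{1}{2})·h_5 from -\tfrac{3}{4}x_1 + \tfrac{1}{8}x_2 + \tfrac{3}{4} → \tfrac{1}{2}x_2
  leading term x_2: no divisor's leading term divides it; move \tfrac{1}{2}x_2 to the remainder.
  remainder \tfrac{1}{2}x_2 ≠ 0; add h_6 = \tfrac{1}{2}x_2 to the basis.

The other S-polynomials (S(f_1,h_4), S(f_2,h_4), S(f_3,h_4), S(f_1,h_5), S(f_2,h_5), S(f_3,h_5), S(h_4,h_5), S(f_1,h_6), S(f_2,h_6), S(f_3,h_6), S(h_4,h_6), S(h_5,h_6)) all reduce to 0 modulo the current basis, so we have a Gröbner basis.
Inter-reduce: drop elements whose leading term is divisible by another's, tail-reduce, and make monic.
Reduced Gröbner basis: {x_1 - 1, x_2}.

Since the basis is lex-ordered, x_2 is univariate in x_2. Its roots are {0}. Back-substituting each root into the other basis elements fixes the other coordinates.
  x_2 = 0: the earlier basis element becomes x_1 - 1 = 0, giving x_1 = 1 — point (1, 0).
Substituting each solution back into the original system confirms all equations vanish.

{(1, 0)}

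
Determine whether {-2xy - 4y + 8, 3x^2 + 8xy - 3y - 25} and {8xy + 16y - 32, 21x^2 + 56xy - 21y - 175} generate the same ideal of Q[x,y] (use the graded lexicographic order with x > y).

Yes, the ideals are equal.

Two ideals are equal iff their reduced Gröbner bases coincide (the reduced basis is unique for a fixed ordering).
Buchberger on the first generating set:
f_1 = -2xy - 4y + 8, LT = xy.
f_2 = 3x^2 + 8xy - 3y - 25, LT = x^2.

S(f_1,f_2): lcm = x^2y. S = -8/3xy^2 + 2xy + y^2 - 4x + 25/3y.
  reduce S modulo (f_1, f_2):
  remainder 19/3y^2 - 4x - 19/3y + 8 ≠ 0; add g_3 = 19/3y^2 - 4x - 19/3y + 8 to the basis.

The other S-polynomials (S(f_1,g_3), S(f_2,g_3)) all reduce to 0 modulo the current basis, so we have a Gröbner basis.
Inter-reduce: drop elements whose leading term is divisible by another's, tail-reduce, and make monic.
Reduced Gröbner basis: {x^2 - 19/3y + 7/3, xy + 2y - 4, y^2 - 12/19x - y + 24/19}.

Buchberger on the second generating set:
h_1 = 8xy + 16y - 32, LT = xy.
h_2 = 21x^2 + 56xy - 21y - 175, LT = x^2.

S(h_1,h_2): lcm = x^2y. S = -8/3xy^2 + 2xy + y^2 - 4x + 25/3y.
  reduce S modulo (h_1, h_2):
  remainder 19/3y^2 - 4x - 19/3y + 8 ≠ 0; add k_3 = 19/3y^2 - 4x - 19/3y + 8 to the basis.

The other S-polynomials (S(h_1,k_3), S(h_2,k_3)) all reduce to 0 modulo the current basis, so we have a Gröbner basis.
Inter-reduce: drop elements whose leading term is divisible by another's, tail-reduce, and make monic.
Reduced Gröbner basis: {x^2 - 19/3y + 7/3, xy + 2y - 4, y^2 - 12/19x - y + 24/19}.

These coincide, so the ideals are equal.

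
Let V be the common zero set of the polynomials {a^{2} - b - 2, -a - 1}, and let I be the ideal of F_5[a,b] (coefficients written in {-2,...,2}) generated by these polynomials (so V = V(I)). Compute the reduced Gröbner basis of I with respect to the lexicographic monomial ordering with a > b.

Buchberger's algorithm terminates because the ascending chain of leading-term ideals stabilizes.

f_1 = a^{2} - b - 2, LT = a^{2}.
f_2 = -a - 1, LT = a.

S(f_1,f_2): lcm = a^{2}. S = -a - b - 2.
  reduce S modulo (f_1, f_2):
  remainder -b - 1 ≠ 0; add g_3 = -b - 1 to the basis.

The other S-polynomials (S(f_1,g_3), S(f_2,g_3)) all reduce to 0 modulo the current basis, so we have a Gröbner basis.
Inter-reduce: drop elements whose leading term is divisible by another's, tail-reduce, and make monic.

G = {a + 1, b + 1}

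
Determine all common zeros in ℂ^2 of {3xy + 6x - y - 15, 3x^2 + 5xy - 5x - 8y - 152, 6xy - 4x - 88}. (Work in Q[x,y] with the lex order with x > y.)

{(-4, -3)}

Compute a lex Gröbner basis by Buchberger's algorithm.
f_1 = 3xy + 6x - y - 15, LT = xy.
f_2 = 3x^2 + 5xy - 5x - 8y - 152, LT = x^2.
f_3 = 6xy - 4x - 88, LT = xy.

S(f_1,f_2): lcm = x^2y. S = 2x^2 - 5/3xy^2 + 4/3xy - 5x + 8/3y^2 + 152/3y.
  leading term x^2: subtract (2/3)·f_2 from 2x^2 - 5/3xy^2 + 4/3xy - 5x + 8/3y^2 + 152/3y → -5/3xy^2 - 2xy - 5/3x + 8/3y^2 + 56y + 304/3
  leading term xy^2: subtract (-5/9y)·f_1 from -5/3xy^2 - 2xy - 5/3x + 8/3y^2 + 56y + 304/3 → 4/3xy - 5/3x + 19/9y^2 + 143/3y + 304/3
  leading term xy: subtract (4/9)·f_1 from 4/3xy - 5/3x + 19/9y^2 + 143/3y + 304/3 → -13/3x + 19/9y^2 + 433/9y + 108
  leading term x: no divisor's leading term divides it; move -13/3x to the remainder.
  leading term y^2: no divisor's leading term divides it; move 19/9y^2 to the remainder.
  leading term y: no divisor's leading term divides it; move 433/9y to the remainder.
  leading term 1: no divisor's leading term divides it; move 108 to the remainder.
  remainder -13/3x + 19/9y^2 + 433/9y + 108 ≠ 0; add h_4 = -13/3x + 19/9y^2 + 433/9y + 108 to the basis.

S(f_1,f_3): lcm = xy. S = 8/3x - 1/3y + 29/3.
  leading term x: subtract (-8/13)·h_4 from 8/3x - 1/3y + 29/3 → 152/117y^2 + 3425/117y + 2969/39
  leading term y^2: no divisor's leading term divides it; move 152/117y^2 to the remainder.
  leading term y: no divisor's leading term divides it; move 3425/117y to the remainder.
  leading term 1: no divisor's leading term divides it; move 2969/39 to the remainder.
  remainder 152/117y^2 + 3425/117y + 2969/39 ≠ 0; add h_5 = 152/117y^2 + 3425/117y + 2969/39 to the basis.

S(f_2,f_3): lcm = x^2y. S = 2/3x^2 + 5/3xy^2 - 5/3xy + 44/3x - 8/3y^2 - 152/3y.
  leading term x^2: subtract (2/9)·f_2 from 2/3x^2 + 5/3xy^2 - 5/3xy + 44/3x - 8/3y^2 - 152/3y → 5/3xy^2 - 25/9xy + 142/9x - 8/3y^2 - 440/9y + 304/9
  leading term xy^2: subtract (5/9y)·f_1 from 5/3xy^2 - 25/9xy + 142/9x - 8/3y^2 - 440/9y + 304/9 → -55/9xy + 142/9x - 19/9y^2 - 365/9y + 304/9
  leading term xy: subtract (-55/27)·f_1 from -55/9xy + 142/9x - 19/9y^2 - 365/9y + 304/9 → 28x - 19/9y^2 - 1150/27y + 29/9
  leading term x: subtract (-84/13)·h_4 from 28x - 19/9y^2 - 1150/27y + 29/9 → 1349/117y^2 + 94166/351y + 82025/117
  leading term y^2: subtract (71/8)·h_5 from 1349/117y^2 + 94166/351y + 82025/117 → 1831/216y + 1831/72
  leading term y: no divisor's leading term divides it; move 1831/216y to the remainder.
  leading term 1: no divisor's leading term divides it; move 1831/72 to the remainder.
  remainder 1831/216y + 1831/72 ≠ 0; add h_6 = 1831/216y + 1831/72 to the basis.

The other S-polynomials (S(f_1,h_4), S(f_2,h_4), S(f_3,h_4), S(f_1,h_5), S(f_2,h_5), S(f_3,h_5), S(h_4,h_5), S(f_1,h_6), S(f_2,h_6), S(f_3,h_6), S(h_4,h_6), S(h_5,h_6)) all reduce to 0 modulo the current basis, so we have a Gröbner basis.
Inter-reduce: drop elements whose leading term is divisible by another's, tail-reduce, and make monic.
Reduced Gröbner basis: {x + 4, y + 3}.

Since the basis is lex-ordered, y + 3 is univariate in y. Its roots are {-3}. Back-substituting each root into the other basis elements fixes the other coordinates.
  y = -3: the earlier basis element becomes x + 4 = 0, giving x = -4 — point (-4, -3).
Substituting each solution back into the original system confirms all equations vanish.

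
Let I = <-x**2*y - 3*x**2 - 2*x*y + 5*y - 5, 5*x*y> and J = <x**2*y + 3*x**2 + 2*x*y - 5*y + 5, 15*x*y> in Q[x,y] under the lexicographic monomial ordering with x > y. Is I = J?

For a fixed monomial order, each ideal has a unique reduced Gröbner basis; comparing bases decides equality.
Buchberger on the first generating set:
f_1 = -x**2*y - 3*x**2 - 2*x*y + 5*y - 5, LT = x**2*y.
f_2 = 5*x*y, LT = x*y.

S(f_1,f_2): lcm = x**2*y. S = 3*x**2 + 2*x*y - 5*y + 5.
  leading term x**2: no divisor's leading term divides it; move 3*x**2 to the remainder.
  leading term x*y: subtract (2/5)·f_2 from 2*x*y - 5*y + 5 → -5*y + 5
  leading term y: no divisor's leading term divides it; move -5*y to the remainder.
  leading term 1: no divisor's leading term divides it; move 5 to the remainder.
  remainder 3*x**2 - 5*y + 5 ≠ 0; add g_3 = 3*x**2 - 5*y + 5 to the basis.

S(f_1,g_3): lcm = x**2*y. S = 3*x**2 + 2*x*y + 5/3*y**2 - 20/3*y + 5.
  leading term x**2: subtract (1)·g_3 from 3*x**2 + 2*x*y + 5/3*y**2 - 20/3*y + 5 → 2*x*y + 5/3*y**2 - 5/3*y
  leading term x*y: subtract (2/5)·f_2 from 2*x*y + 5/3*y**2 - 5/3*y → 5/3*y**2 - 5/3*y
  leading term y**2: no divisor's leading term divides it; move 5/3*y**2 to the remainder.
  leading term y: no divisor's leading term divides it; move -5/3*y to the remainder.
  remainder 5/3*y**2 - 5/3*y ≠ 0; add g_4 = 5/3*y**2 - 5/3*y to the basis.

S(f_2,g_3): lcm = x**2*y. S = 5/3*y**2 - 5/3*y.
  leading term y**2: subtract (1)·g_4 from 5/3*y**2 - 5/3*y → 0
  remainder 0.

S(f_1,g_4): lcm = x**2*y**2. S = 4*x**2*y + 2*x*y**2 - 5*y**2 + 5*y.
  leading term x**2*y: subtract (-4)·f_1 from 4*x**2*y + 2*x*y**2 - 5*y**2 + 5*y → -12*x**2 + 2*x*y**2 - 8*x*y - 5*y**2 + 25*y - 20
  leading term x**2: subtract (-4)·g_3 from -12*x**2 + 2*x*y**2 - 8*x*y - 5*y**2 + 25*y - 20 → 2*x*y**2 - 8*x*y - 5*y**2 + 5*y
  leading term x*y**2: subtract (2/5*y)·f_2 from 2*x*y**2 - 8*x*y - 5*y**2 + 5*y → -8*x*y - 5*y**2 + 5*y
  leading term x*y: subtract (-8/5)·f_2 from -8*x*y - 5*y**2 + 5*y → -5*y**2 + 5*y
  leading term y**2: subtract (-3)·g_4 from -5*y**2 + 5*y → 0
  remainder 0.

S(f_2,g_4): lcm = x*y**2. S = x*y.
  leading term x*y: subtract (1/5)·f_2 from x*y → 0
  remainder 0.

S(g_3,g_4): leading monomials are coprime, so the S-polynomial reduces to 0 (Buchberger's first criterion).
Every S-polynomial of the final basis reduces to 0, so we have a Gröbner basis.
Inter-reduce: drop elements whose leading term is divisible by another's, tail-reduce, and make monic.
Reduced Gröbner basis: {x**2 - 5/3*y + 5/3, x*y, y**2 - y}.

Buchberger on the second generating set:
h_1 = x**2*y + 3*x**2 + 2*x*y - 5*y + 5, LT = x**2*y.
h_2 = 15*x*y, LT = x*y.

S(h_1,h_2): lcm = x**2*y. S = 3*x**2 + 2*x*y - 5*y + 5.
  leading term x**2: no divisor's leading term divides it; move 3*x**2 to the remainder.
  leading term x*y: subtract (2/15)·h_2 from 2*x*y - 5*y + 5 → -5*y + 5
  leading term y: no divisor's leading term divides it; move -5*y to the remainder.
  leading term 1: no divisor's leading term divides it; move 5 to the remainder.
  remainder 3*x**2 - 5*y + 5 ≠ 0; add k_3 = 3*x**2 - 5*y + 5 to the basis.

S(h_1,k_3): lcm = x**2*y. S = 3*x**2 + 2*x*y + 5/3*y**2 - 20/3*y + 5.
  leading term x**2: subtract (1)·k_3 from 3*x**2 + 2*x*y + 5/3*y**2 - 20/3*y + 5 → 2*x*y + 5/3*y**2 - 5/3*y
  leading term x*y: subtract (2/15)·h_2 from 2*x*y + 5/3*y**2 - 5/3*y → 5/3*y**2 - 5/3*y
  leading term y**2: no divisor's leading term divides it; move 5/3*y**2 to the remainder.
  leading term y: no divisor's leading term divides it; move -5/3*y to the remainder.
  remainder 5/3*y**2 - 5/3*y ≠ 0; add k_4 = 5/3*y**2 - 5/3*y to the basis.

S(h_2,k_3): lcm = x**2*y. S = 5/3*y**2 - 5/3*y.
  leading term y**2: subtract (1)·k_4 from 5/3*y**2 - 5/3*y → 0
  remainder 0.

S(h_1,k_4): lcm = x**2*y**2. S = 4*x**2*y + 2*x*y**2 - 5*y**2 + 5*y.
  leading term x**2*y: subtract (4)·h_1 from 4*x**2*y + 2*x*y**2 - 5*y**2 + 5*y → -12*x**2 + 2*x*y**2 - 8*x*y - 5*y**2 + 25*y - 20
  leading term x**2: subtract (-4)·k_3 from -12*x**2 + 2*x*y**2 - 8*x*y - 5*y**2 + 25*y - 20 → 2*x*y**2 - 8*x*y - 5*y**2 + 5*y
  leading term x*y**2: subtract (2/15*y)·h_2 from 2*x*y**2 - 8*x*y - 5*y**2 + 5*y → -8*x*y - 5*y**2 + 5*y
  leading term x*y: subtract (-8/15)·h_2 from -8*x*y - 5*y**2 + 5*y → -5*y**2 + 5*y
  leading term y**2: subtract (-3)·k_4 from -5*y**2 + 5*y → 0
  remainder 0.

S(h_2,k_4): lcm = x*y**2. S = x*y.
  leading term x*y: subtract (1/15)·h_2 from x*y → 0
  remainder 0.

S(k_3,k_4): leading monomials are coprime, so the S-polynomial reduces to 0 (Buchberger's first criterion).
Every S-polynomial of the final basis reduces to 0, so we have a Gröbner basis.
Inter-reduce: drop elements whose leading term is divisible by another's, tail-reduce, and make monic.
Reduced Gröbner basis: {x**2 - 5/3*y + 5/3, x*y, y**2 - y}.

These coincide, so the ideals are equal.

Yes, the ideals are equal.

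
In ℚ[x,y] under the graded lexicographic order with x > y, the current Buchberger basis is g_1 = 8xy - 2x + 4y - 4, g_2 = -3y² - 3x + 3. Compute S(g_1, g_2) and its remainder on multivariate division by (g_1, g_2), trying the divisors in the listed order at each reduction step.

lcm(LM(g_1), LM(g_2)) = xy².
S = (lcm/LT(g_1))·g_1 − (lcm/LT(g_2))·g_2 = -x² - ¼xy + ½y² + x - ½y.
Reduce S modulo (g_1, g_2) in that order:
  leading term x²: no divisor's leading term divides it; move -x² to the remainder.
  leading term xy: subtract (-1/32)·g_1 from -¼xy + ½y² + x - ½y → ½y² + 15/16x - ⅜y - ⅛
  leading term y²: subtract (-⅙)·g_2 from ½y² + 15/16x - ⅜y - ⅛ → 7/16x - ⅜y + ⅜
  leading term x: no divisor's leading term divides it; move 7/16x to the remainder.
  leading term y: no divisor's leading term divides it; move -⅜y to the remainder.
  leading term 1: no divisor's leading term divides it; move ⅜ to the remainder.
The remainder -x² + 7/16x - ⅜y + ⅜ is nonzero, so it would be added as the next basis element.
This is the inner loop of Buchberger's algorithm — each nonzero remainder becomes a new basis element.

S(g_1, g_2) = -x² - ¼xy + ½y² + x - ½y; remainder on division = -x² + 7/16x - ⅜y + ⅜.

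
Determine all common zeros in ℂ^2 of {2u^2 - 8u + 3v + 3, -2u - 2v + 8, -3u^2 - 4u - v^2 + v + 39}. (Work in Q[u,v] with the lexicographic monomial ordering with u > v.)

{(3, 1)}

Compute a lex Gröbner basis by Buchberger's algorithm.
f_1 = 2u^2 - 8u + 3v + 3, LT = u^2.
f_2 = -2u - 2v + 8, LT = u.
f_3 = -3u^2 - 4u - v^2 + v + 39, LT = u^2.

S(f_1,f_2): lcm = u^2. S = -uv + 3/2v + 3/2.
  leading term uv: subtract (1/2v)·f_2 from -uv + 3/2v + 3/2 → v^2 - 5/2v + 3/2
  leading term v^2: no divisor's leading term divides it; move v^2 to the remainder.
  leading term v: no divisor's leading term divides it; move -5/2v to the remainder.
  leading term 1: no divisor's leading term divides it; move 3/2 to the remainder.
  remainder v^2 - 5/2v + 3/2 ≠ 0; add h_4 = v^2 - 5/2v + 3/2 to the basis.

S(f_1,f_3): lcm = u^2. S = -16/3u - 1/3v^2 + 11/6v + 29/2.
  leading term u: subtract (8/3)·f_2 from -16/3u - 1/3v^2 + 11/6v + 29/2 → -1/3v^2 + 43/6v - 41/6
  leading term v^2: subtract (-1/3)·h_4 from -1/3v^2 + 43/6v - 41/6 → 19/3v - 19/3
  leading term v: no divisor's leading term divides it; move 19/3v to the remainder.
  leading term 1: no divisor's leading term divides it; move -19/3 to the remainder.
  remainder 19/3v - 19/3 ≠ 0; add h_5 = 19/3v - 19/3 to the basis.

The other S-polynomials (S(f_2,f_3), S(f_1,h_4), S(f_2,h_4), S(f_3,h_4), S(f_1,h_5), S(f_2,h_5), S(f_3,h_5), S(h_4,h_5)) all reduce to 0 modulo the current basis, so we have a Gröbner basis.
Inter-reduce: drop elements whose leading term is divisible by another's, tail-reduce, and make monic.
Reduced Gröbner basis: {u - 3, v - 1}.

The lex basis is triangular: the last element involves only v. Solving v - 1 = 0 gives v ∈ {1}; substituting each value into the earlier elements determines the remaining variables.
  v = 1: the earlier basis element becomes u - 3 = 0, giving u = 3 — point (3, 1).
Each listed point satisfies every original equation (direct substitution).
This is the nonlinear analogue of row-reducing a linear system.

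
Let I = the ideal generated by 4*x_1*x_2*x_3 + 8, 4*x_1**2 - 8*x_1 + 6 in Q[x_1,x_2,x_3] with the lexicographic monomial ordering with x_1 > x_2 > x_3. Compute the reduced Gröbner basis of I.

f_1 = 4*x_1*x_2*x_3 + 8, LT = x_1*x_2*x_3.
f_2 = 4*x_1**2 - 8*x_1 + 6, LT = x_1**2.

S(f_1,f_2): lcm = x_1**2*x_2*x_3. S = 2*x_1*x_2*x_3 + 2*x_1 - 3/2*x_2*x_3.
  leading term x_1*x_2*x_3: subtract (1/2)·f_1 from 2*x_1*x_2*x_3 + 2*x_1 - 3/2*x_2*x_3 → 2*x_1 - 3/2*x_2*x_3 - 4
  leading term x_1: no divisor's leading term divides it; move 2*x_1 to the remainder.
  leading term x_2*x_3: no divisor's leading term divides it; move -3/2*x_2*x_3 to the remainder.
  leading term 1: no divisor's leading term divides it; move -4 to the remainder.
  remainder 2*x_1 - 3/2*x_2*x_3 - 4 ≠ 0; add g_3 = 2*x_1 - 3/2*x_2*x_3 - 4 to the basis.

S(f_1,g_3): lcm = x_1*x_2*x_3. S = 3/4*x_2**2*x_3**2 + 2*x_2*x_3 + 2.
  leading term x_2**2*x_3**2: no divisor's leading term divides it; move 3/4*x_2**2*x_3**2 to the remainder.
  leading term x_2*x_3: no divisor's leading term divides it; move 2*x_2*x_3 to the remainder.
  leading term 1: no divisor's leading term divides it; move 2 to the remainder.
  remainder 3/4*x_2**2*x_3**2 + 2*x_2*x_3 + 2 ≠ 0; add g_4 = 3/4*x_2**2*x_3**2 + 2*x_2*x_3 + 2 to the basis.

The other S-polynomials (S(f_2,g_3), S(f_1,g_4), S(f_2,g_4), S(g_3,g_4)) all reduce to 0 modulo the current basis, so we have a Gröbner basis.
Inter-reduce: drop elements whose leading term is divisible by another's, tail-reduce, and make monic.

G = {x_1 - 3/4*x_2*x_3 - 2, x_2**2*x_3**2 + 8/3*x_2*x_3 + 8/3}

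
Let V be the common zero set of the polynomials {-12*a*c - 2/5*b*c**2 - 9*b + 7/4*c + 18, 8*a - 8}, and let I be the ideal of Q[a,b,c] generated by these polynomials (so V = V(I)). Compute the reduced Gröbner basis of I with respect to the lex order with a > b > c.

G = {a - 1, b*c**2 + 45/2*b + 205/8*c - 45}

f_1 = -12*a*c - 2/5*b*c**2 - 9*b + 7/4*c + 18, LT = a*c.
f_2 = 8*a - 8, LT = a.

S(f_1,f_2): lcm = a*c. S = 1/30*b*c**2 + 3/4*b + 41/48*c - 3/2.
  leading term b*c**2: no divisor's leading term divides it; move 1/30*b*c**2 to the remainder.
  leading term b: no divisor's leading term divides it; move 3/4*b to the remainder.
  leading term c: no divisor's leading term divides it; move 41/48*c to the remainder.
  leading term 1: no divisor's leading term divides it; move -3/2 to the remainder.
  remainder 1/30*b*c**2 + 3/4*b + 41/48*c - 3/2 ≠ 0; add g_3 = 1/30*b*c**2 + 3/4*b + 41/48*c - 3/2 to the basis.

The other S-polynomials (S(f_1,g_3), S(f_2,g_3)) all reduce to 0 modulo the current basis, so we have a Gröbner basis.
Inter-reduce: drop elements whose leading term is divisible by another's, tail-reduce, and make monic.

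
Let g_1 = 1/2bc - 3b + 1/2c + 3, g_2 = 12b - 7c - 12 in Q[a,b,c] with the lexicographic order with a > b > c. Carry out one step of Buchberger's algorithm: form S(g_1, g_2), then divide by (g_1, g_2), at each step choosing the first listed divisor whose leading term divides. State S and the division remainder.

S(g_1, g_2) = -6b + 7/12c^2 + 2c + 6; remainder on division = 7/12c^2 - 3/2c.

lcm(LM(g_1), LM(g_2)) = bc.
S = (lcm/LT(g_1))·g_1 − (lcm/LT(g_2))·g_2 = -6b + 7/12c^2 + 2c + 6.
Reduce S modulo (g_1, g_2) in that order:
  leading term b: subtract (-1/2)·g_2 from -6b + 7/12c^2 + 2c + 6 → 7/12c^2 - 3/2c
  leading term c^2: no divisor's leading term divides it; move 7/12c^2 to the remainder.
  leading term c: no divisor's leading term divides it; move -3/2c to the remainder.
The remainder 7/12c^2 - 3/2c is nonzero, so it would be added as the next basis element.
An S-polynomial is built so that the two leading terms cancel; whether anything survives reduction is exactly the Gröbner-basis criterion.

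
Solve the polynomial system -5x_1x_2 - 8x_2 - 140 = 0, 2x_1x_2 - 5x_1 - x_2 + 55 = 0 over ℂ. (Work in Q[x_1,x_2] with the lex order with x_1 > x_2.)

{(4, -5), (-29/5, 20/3)}

Compute a lex Gröbner basis by Buchberger's algorithm.
f_1 = -5x_1x_2 - 8x_2 - 140, LT = x_1x_2.
f_2 = 2x_1x_2 - 5x_1 - x_2 + 55, LT = x_1x_2.

S(f_1,f_2): lcm = x_1x_2. S = 5/2x_1 + 21/10x_2 + 1/2.
  reduce S modulo (f_1, f_2):
  remainder 5/2x_1 + 21/10x_2 + 1/2 ≠ 0; add h_3 = 5/2x_1 + 21/10x_2 + 1/2 to the basis.

S(f_1,h_3): lcm = x_1x_2. S = -21/25x_2^2 + 7/5x_2 + 28.
  reduce S modulo (f_1, f_2, h_3):
  remainder -21/25x_2^2 + 7/5x_2 + 28 ≠ 0; add h_4 = -21/25x_2^2 + 7/5x_2 + 28 to the basis.

The other S-polynomials (S(f_2,h_3), S(f_1,h_4), S(f_2,h_4), S(h_3,h_4)) all reduce to 0 modulo the current basis, so we have a Gröbner basis.
Inter-reduce: drop elements whose leading term is divisible by another's, tail-reduce, and make monic.
Reduced Gröbner basis: {x_1 + 21/25x_2 + 1/5, x_2^2 - 5/3x_2 - 100/3}.

From the last basis element, x_2^2 - 5/3x_2 - 100/3 = 0, so x_2 takes values in {-5, 20/3}. Each choice, substituted upward through the basis, yields the corresponding point(s) of the solution set.
  x_2 = -5: the earlier basis element becomes x_1 - 4 = 0, giving x_1 = 4 — point (4, -5).
  x_2 = 20/3: the earlier basis element becomes x_1 + 29/5 = 0, giving x_1 = -29/5 — point (-29/5, 20/3).
A lex Gröbner basis triangularizes the system, enabling back-substitution.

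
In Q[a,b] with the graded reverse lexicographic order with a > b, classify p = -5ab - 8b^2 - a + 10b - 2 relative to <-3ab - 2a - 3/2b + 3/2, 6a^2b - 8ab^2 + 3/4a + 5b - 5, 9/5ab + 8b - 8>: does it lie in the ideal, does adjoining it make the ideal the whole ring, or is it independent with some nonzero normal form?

-5ab - 8b^2 - a + 10b - 2 lies in I (it reduces to 0).

First compute the reduced Gröbner basis of I by Buchberger's algorithm.
f_1 = -3ab - 2a - 3/2b + 3/2, LT = ab.
f_2 = 6a^2b - 8ab^2 + 3/4a + 5b - 5, LT = a^2b.
f_3 = 9/5ab + 8b - 8, LT = ab.

S(f_1,f_2): lcm = a^2b. S = 4/3ab^2 + 2/3a^2 + 1/2ab - 5/8a - 5/6b + 5/6.
  leading term ab^2: subtract (-4/9b)·f_1 from 4/3ab^2 + 2/3a^2 + 1/2ab - 5/8a - 5/6b + 5/6 → 2/3a^2 - 7/18ab - 2/3b^2 - 5/8a - 1/6b + 5/6
  leading term a^2: no divisor's leading term divides it; move 2/3a^2 to the remainder.
  leading term ab: subtract (7/54)·f_1 from -7/18ab - 2/3b^2 - 5/8a - 1/6b + 5/6 → -2/3b^2 - 79/216a + 1/36b + 23/36
  leading term b^2: no divisor's leading term divides it; move -2/3b^2 to the remainder.
  leading term a: no divisor's leading term divides it; move -79/216a to the remainder.
  leading term b: no divisor's leading term divides it; move 1/36b to the remainder.
  leading term 1: no divisor's leading term divides it; move 23/36 to the remainder.
  remainder 2/3a^2 - 2/3b^2 - 79/216a + 1/36b + 23/36 ≠ 0; add h_4 = 2/3a^2 - 2/3b^2 - 79/216a + 1/36b + 23/36 to the basis.

S(f_1,f_3): lcm = ab. S = 2/3a - 71/18b + 71/18.
  leading term a: no divisor's leading term divides it; move 2/3a to the remainder.
  leading term b: no divisor's leading term divides it; move -71/18b to the remainder.
  leading term 1: no divisor's leading term divides it; move 71/18 to the remainder.
  remainder 2/3a - 71/18b + 71/18 ≠ 0; add h_5 = 2/3a - 71/18b + 71/18 to the basis.

S(f_2,f_3): lcm = a^2b. S = -4/3ab^2 - 40/9ab + 329/72a + 5/6b - 5/6.
  leading term ab^2: subtract (4/9b)·f_1 from -4/3ab^2 - 40/9ab + 329/72a + 5/6b - 5/6 → -32/9ab + 2/3b^2 + 329/72a + 1/6b - 5/6
  leading term ab: subtract (32/27)·f_1 from -32/9ab + 2/3b^2 + 329/72a + 1/6b - 5/6 → 2/3b^2 + 1499/216a + 35/18b - 47/18
  leading term b^2: no divisor's leading term divides it; move 2/3b^2 to the remainder.
  leading term a: subtract (1499/144)·h_5 from 1499/216a + 35/18b - 47/18 → 111469/2592b - 113197/2592
  leading term b: no divisor's leading term divides it; move 111469/2592b to the remainder.
  leading term 1: no divisor's leading term divides it; move -113197/2592 to the remainder.
  remainder 2/3b^2 + 111469/2592b - 113197/2592 ≠ 0; add h_6 = 2/3b^2 + 111469/2592b - 113197/2592 to the basis.

S(f_1,h_4): lcm = a^2b. S = b^3 + 2/3a^2 + 151/144ab - 1/24b^2 - 1/2a - 23/24b.
  leading term b^3: subtract (3/2b)·h_6 from b^3 + 2/3a^2 + 151/144ab - 1/24b^2 - 1/2a - 23/24b → 2/3a^2 + 151/144ab - 111541/1728b^2 - 1/2a + 111541/1728b
  leading term a^2: subtract (1)·h_4 from 2/3a^2 + 151/144ab - 111541/1728b^2 - 1/2a + 111541/1728b → 151/144ab - 110389/1728b^2 - 29/216a + 111493/1728b - 23/36
  leading term ab: subtract (-151/432)·f_1 from 151/144ab - 110389/1728b^2 - 29/216a + 111493/1728b - 23/36 → -110389/1728b^2 - 5/6a + 110587/1728b - 11/96
  leading term b^2: subtract (-110389/1152)·h_6 from -110389/1728b^2 - 5/6a + 110587/1728b - 11/96 → -5/6a + 12496045777/2985984b - 12496045777/2985984
  leading term a: subtract (-5/4)·h_5 from -5/6a + 12496045777/2985984b - 12496045777/2985984 → 12481323217/2985984b - 12481323217/2985984
  leading term b: no divisor's leading term divides it; move 12481323217/2985984b to the remainder.
  leading term 1: no divisor's leading term divides it; move -12481323217/2985984 to the remainder.
  remainder 12481323217/2985984b - 12481323217/2985984 ≠ 0; add h_7 = 12481323217/2985984b - 12481323217/2985984 to the basis.

The other S-polynomials (S(f_2,h_4), S(f_3,h_4), S(f_1,h_5), S(f_2,h_5), S(f_3,h_5), S(h_4,h_5), S(f_1,h_6), S(f_2,h_6), S(f_3,h_6), S(h_4,h_6), S(h_5,h_6), S(f_1,h_7), S(f_2,h_7), S(f_3,h_7), S(h_4,h_7), S(h_5,h_7), S(h_6,h_7)) all reduce to 0 modulo the current basis, so we have a Gröbner basis.
Inter-reduce: drop elements whose leading term is divisible by another's, tail-reduce, and make monic.
Reduced Gröbner basis: {a, b - 1}.
Label its elements g_1 = a, g_2 = b - 1.

Reduce p = -5ab - 8b^2 - a + 10b - 2 modulo G:
  leading term ab: subtract (-5b)·g_1 from -5ab - 8b^2 - a + 10b - 2 → -8b^2 - a + 10b - 2
  leading term b^2: subtract (-8b)·g_2 from -8b^2 - a + 10b - 2 → -a + 2b - 2
  leading term a: subtract (-1)·g_1 from -a + 2b - 2 → 2b - 2
  leading term b: subtract (2)·g_2 from 2b - 2 → 0
  normal form = 0.
Since the normal form is 0, p ∈ I.

Ideal membership is decidable via reduction modulo a Gröbner basis.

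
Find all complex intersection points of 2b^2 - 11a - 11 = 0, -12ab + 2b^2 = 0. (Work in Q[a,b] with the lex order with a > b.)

{(-1, 0), (11/144 - sqrt(3289)/144, 11/24 - sqrt(3289)/24), (11/144 + sqrt(3289)/144, 11/24 + sqrt(3289)/24)}

Compute a lex Gröbner basis by Buchberger's algorithm.
f_1 = -11a + 2b^2 - 11, LT = a.
f_2 = -12ab + 2b^2, LT = ab.

S(f_1,f_2): lcm = ab. S = -2/11b^3 + 1/6b^2 + b.
  leading term b^3: no divisor's leading term divides it; move -2/11b^3 to the remainder.
  leading term b^2: no divisor's leading term divides it; move 1/6b^2 to the remainder.
  leading term b: no divisor's leading term divides it; move b to the remainder.
  remainder -2/11b^3 + 1/6b^2 + b ≠ 0; add h_3 = -2/11b^3 + 1/6b^2 + b to the basis.

The other S-polynomials (S(f_1,h_3), S(f_2,h_3)) all reduce to 0 modulo the current basis, so we have a Gröbner basis.
Inter-reduce: drop elements whose leading term is divisible by another's, tail-reduce, and make monic.
Reduced Gröbner basis: {a - 2/11b^2 + 1, b^3 - 11/12b^2 - 11/2b}.

A lex Gröbner basis eliminates variables successively. Here b^3 - 11/12b^2 - 11/2b depends only on b, with roots {0, 11/24 - sqrt(3289)/24, 11/24 + sqrt(3289)/24}; lifting each root through the earlier basis elements recovers the full solutions.
  b = 0: the earlier basis element becomes a + 1 = 0, giving a = -1 — point (-1, 0).
  b = 11/24 - sqrt(3289)/24: the earlier basis element becomes a - 11/144 + sqrt(3289)/144 = 0, giving a = 11/144 - sqrt(3289)/144 — point (11/144 - sqrt(3289)/144, 11/24 - sqrt(3289)/24).
  b = 11/24 + sqrt(3289)/24: the earlier basis element becomes a - sqrt(3289)/144 - 11/144 = 0, giving a = 11/144 + sqrt(3289)/144 — point (11/144 + sqrt(3289)/144, 11/24 + sqrt(3289)/24).
A lex Gröbner basis triangularizes the system, enabling back-substitution.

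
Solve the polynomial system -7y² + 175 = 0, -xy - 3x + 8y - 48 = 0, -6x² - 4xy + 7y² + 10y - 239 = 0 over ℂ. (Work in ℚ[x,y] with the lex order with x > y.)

{(-1, 5)}

Compute a lex Gröbner basis by Buchberger's algorithm.
f_1 = -7y² + 175, LT = y².
f_2 = -xy - 3x + 8y - 48, LT = xy.
f_3 = -6x² - 4xy + 7y² + 10y - 239, LT = x².

S(f_1,f_2): lcm = xy². S = -3xy - 25x + 8y² - 48y.
  leading term xy: subtract (3)·f_2 from -3xy - 25x + 8y² - 48y → -16x + 8y² - 72y + 144
  leading term x: no divisor's leading term divides it; move -16x to the remainder.
  leading term y²: subtract (-8/7)·f_1 from 8y² - 72y + 144 → -72y + 344
  leading term y: no divisor's leading term divides it; move -72y to the remainder.
  leading term 1: no divisor's leading term divides it; move 344 to the remainder.
  remainder -16x - 72y + 344 ≠ 0; add h_4 = -16x - 72y + 344 to the basis.

S(f_2,f_3): lcm = x²y. S = 3x² - ⅔xy² - 8xy + 48x + 7/6y³ + 5/3y² - 239/6y.
  leading term x²: subtract (-½)·f_3 from 3x² - ⅔xy² - 8xy + 48x + 7/6y³ + 5/3y² - 239/6y → -⅔xy² - 10xy + 48x + 7/6y³ + 31/6y² - 209/6y - 239/2
  leading term xy²: subtract (2/21x)·f_1 from -⅔xy² - 10xy + 48x + 7/6y³ + 31/6y² - 209/6y - 239/2 → -10xy + 94/3x + 7/6y³ + 31/6y² - 209/6y - 239/2
  leading term xy: subtract (10)·f_2 from -10xy + 94/3x + 7/6y³ + 31/6y² - 209/6y - 239/2 → 184/3x + 7/6y³ + 31/6y² - 689/6y + 721/2
  leading term x: subtract (-23/6)·h_4 from 184/3x + 7/6y³ + 31/6y² - 689/6y + 721/2 → 7/6y³ + 31/6y² - 2345/6y + 10075/6
  leading term y³: subtract (-⅙y)·f_1 from 7/6y³ + 31/6y² - 2345/6y + 10075/6 → 31/6y² - 1085/3y + 10075/6
  leading term y²: subtract (-31/42)·f_1 from 31/6y² - 1085/3y + 10075/6 → -1085/3y + 5425/3
  leading term y: no divisor's leading term divides it; move -1085/3y to the remainder.
  leading term 1: no divisor's leading term divides it; move 5425/3 to the remainder.
  remainder -1085/3y + 5425/3 ≠ 0; add h_5 = -1085/3y + 5425/3 to the basis.

The other S-polynomials (S(f_1,f_3), S(f_1,h_4), S(f_2,h_4), S(f_3,h_4), S(f_1,h_5), S(f_2,h_5), S(f_3,h_5), S(h_4,h_5)) all reduce to 0 modulo the current basis, so we have a Gröbner basis.
Inter-reduce: drop elements whose leading term is divisible by another's, tail-reduce, and make monic.
Reduced Gröbner basis: {x + 1, y - 5}.

Elimination: the polynomial y - 5 lies in the elimination ideal for y, so y ∈ {5}. For each such y, the remaining basis elements (now univariate) give the rest of the solution.
  y = 5: the earlier basis element becomes x + 1 = 0, giving x = -1 — point (-1, 5).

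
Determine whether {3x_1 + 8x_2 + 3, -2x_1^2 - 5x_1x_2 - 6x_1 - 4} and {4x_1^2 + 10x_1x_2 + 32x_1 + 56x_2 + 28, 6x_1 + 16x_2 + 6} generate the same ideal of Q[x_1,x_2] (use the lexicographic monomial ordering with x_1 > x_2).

No, the ideals differ.

Equality of ideals is decidable: compute both reduced Gröbner bases (unique for the ordering) and check whether they agree.
Buchberger on the first generating set:
f_1 = 3x_1 + 8x_2 + 3, LT = x_1.
f_2 = -2x_1^2 - 5x_1x_2 - 6x_1 - 4, LT = x_1^2.

S(f_1,f_2): lcm = x_1^2. S = 1/6x_1x_2 - 2x_1 - 2.
  reduce S modulo (f_1, f_2):
  remainder -4/9x_2^2 + 31/6x_2 ≠ 0; add g_3 = -4/9x_2^2 + 31/6x_2 to the basis.

The other S-polynomials (S(f_1,g_3), S(f_2,g_3)) all reduce to 0 modulo the current basis, so we have a Gröbner basis.
Inter-reduce: drop elements whose leading term is divisible by another's, tail-reduce, and make monic.
Reduced Gröbner basis: {x_1 + 8/3x_2 + 1, x_2^2 - 93/8x_2}.

Buchberger on the second generating set:
h_1 = 4x_1^2 + 10x_1x_2 + 32x_1 + 56x_2 + 28, LT = x_1^2.
h_2 = 6x_1 + 16x_2 + 6, LT = x_1.

S(h_1,h_2): lcm = x_1^2. S = -1/6x_1x_2 + 7x_1 + 14x_2 + 7.
  reduce S modulo (h_1, h_2):
  remainder 4/9x_2^2 - 9/2x_2 ≠ 0; add k_3 = 4/9x_2^2 - 9/2x_2 to the basis.

The other S-polynomials (S(h_1,k_3), S(h_2,k_3)) all reduce to 0 modulo the current basis, so we have a Gröbner basis.
Inter-reduce: drop elements whose leading term is divisible by another's, tail-reduce, and make monic.
Reduced Gröbner basis: {x_1 + 8/3x_2 + 1, x_2^2 - 81/8x_2}.

Since the reduced bases disagree, the two ideals are not the same.
The choice of monomial ordering does not affect the verdict — as long as both bases are computed under the same ordering, their equality decides ideal equality.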